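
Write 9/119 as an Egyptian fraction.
1/14 + 1/238

Greedy algorithm:
9/119: ceiling(119/9) = 14, use 1/14
1/238: ceiling(238/1) = 238, use 1/238
Result: 9/119 = 1/14 + 1/238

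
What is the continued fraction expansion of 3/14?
[0; 4, 1, 2]

Euclidean algorithm steps:
3 = 0 × 14 + 3
14 = 4 × 3 + 2
3 = 1 × 2 + 1
2 = 2 × 1 + 0
Continued fraction: [0; 4, 1, 2]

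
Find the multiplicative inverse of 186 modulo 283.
35

gcd(186, 283) = 1, so the inverse exists.
Extended Euclidean algorithm on (283, 186):
283 = 1 × 186 + 97  ⟹  97 = (1)·283 + (-1)·186
186 = 1 × 97 + 89  ⟹  89 = (-1)·283 + (2)·186
97 = 1 × 89 + 8  ⟹  8 = (2)·283 + (-3)·186
89 = 11 × 8 + 1  ⟹  1 = (-23)·283 + (35)·186
So (35)·186 ≡ 1 (mod 283), i.e. 186^(-1) ≡ 35 (mod 283).
Check: 186 × 35 = 6510 ≡ 1 (mod 283)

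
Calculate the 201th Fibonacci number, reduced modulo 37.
22

Matrix identity: Q^n = [[F_(n+1), F_n], [F_n, F_(n-1)]] with Q = [[1,1],[1,0]].
n = 201 = 11001001₂. Square-and-multiply, entries mod 37:
Q^1 = [[1,1],[1,0]]
Q^3 = (Q^1)²·Q = [[3,2],[2,1]]
Q^6 = (Q^3)² = [[13,8],[8,5]]
Q^12 = (Q^6)² = [[11,33],[33,15]]
Q^25 = (Q^12)²·Q = [[33,26],[26,7]]
Q^50 = (Q^25)² = [[26,4],[4,22]]
Q^100 = (Q^50)² = [[26,7],[7,19]]
Q^201 = (Q^100)²·Q = [[4,22],[22,19]]
F_201 mod 37 = Q^201[0][1] = 22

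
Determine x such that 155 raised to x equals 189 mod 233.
123

Baby-step giant-step with step n = ⌈√233⌉ = 16.
Baby steps 155^j mod 233 (j:value) for j=0..15: 0:1, 1:155, 2:26, 3:69, 4:210, 5:163, 6:101, 7:44, 8:63, 9:212, 10:7, 11:153, 12:182, 13:17, 14:72, 15:209.
Giant-step multiplier: 155^(-16) ≡ 155^(232-16) = 155^216 ≡ 204 (mod 233).
Giant steps γ_i = 189·204^i mod 233: γ_0=189, γ_1=111, γ_2=43, γ_3=151, γ_4=48, γ_5=6, γ_6=59, γ_7=153 (in table at j=11).
x = i·n + j = 7·16 + 11 = 123.
Check: 155^123 ≡ 189 (mod 233).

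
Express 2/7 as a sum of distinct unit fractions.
1/4 + 1/28

Greedy algorithm:
2/7: ceiling(7/2) = 4, use 1/4
1/28: ceiling(28/1) = 28, use 1/28
Result: 2/7 = 1/4 + 1/28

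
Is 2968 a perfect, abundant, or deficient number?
abundant

Proper divisors of 2968: sum = 1 + 2 + 4 + 7 + 8 + 14 + 28 + 53 + 56 + 106 + 212 + 371 + 424 + 742 + 1484 = 3512
Since 3512 > 2968, 2968 is abundant.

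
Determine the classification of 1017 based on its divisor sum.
deficient

Proper divisors of 1017: sum = 1 + 3 + 9 + 113 + 339 = 465
Since 465 < 1017, 1017 is deficient.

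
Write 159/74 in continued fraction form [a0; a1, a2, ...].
[2; 6, 1, 2, 1, 2]

Euclidean algorithm steps:
159 = 2 × 74 + 11
74 = 6 × 11 + 8
11 = 1 × 8 + 3
8 = 2 × 3 + 2
3 = 1 × 2 + 1
2 = 2 × 1 + 0
Continued fraction: [2; 6, 1, 2, 1, 2]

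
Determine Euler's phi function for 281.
280

281 = 281
φ(n) = n × ∏(1 - 1/p) for each prime p dividing n
φ(281) = 281 × (1 - 1/281) = 280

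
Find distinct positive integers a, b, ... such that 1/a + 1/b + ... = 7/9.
1/2 + 1/4 + 1/36

Greedy algorithm:
7/9: ceiling(9/7) = 2, use 1/2
5/18: ceiling(18/5) = 4, use 1/4
1/36: ceiling(36/1) = 36, use 1/36
Result: 7/9 = 1/2 + 1/4 + 1/36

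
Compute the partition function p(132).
6620830889

p(n) counts ways to write n as a sum of positive integers (order ignored).
Euler's pentagonal recurrence: p(k) = p(k-1) + p(k-2) - p(k-5) - p(k-7) + p(k-12) + p(k-15) - ... (offsets j(3j∓1)/2, signs ++--, p(0)=1, p(<0)=0).
DP table for k = 0..131: p(0)=1, p(1)=1, p(2)=2, p(3)=3, p(4)=5, p(5)=7, p(6)=11, p(7)=15, p(8)=22, p(9)=30, p(10)=42, p(11)=56, p(12)=77, p(13)=101, p(14)=135, p(15)=176, p(16)=231, p(17)=297, p(18)=385, p(19)=490, p(20)=627, p(21)=792, p(22)=1002, p(23)=1255, p(24)=1575, p(25)=1958, p(26)=2436, p(27)=3010, p(28)=3718, p(29)=4565, p(30)=5604, p(31)=6842, p(32)=8349, p(33)=10143, p(34)=12310, p(35)=14883, p(36)=17977, p(37)=21637, p(38)=26015, p(39)=31185, p(40)=37338, p(41)=44583, p(42)=53174, p(43)=63261, p(44)=75175, p(45)=89134, p(46)=105558, p(47)=124754, p(48)=147273, p(49)=173525, p(50)=204226, p(51)=239943, p(52)=281589, p(53)=329931, p(54)=386155, p(55)=451276, p(56)=526823, p(57)=614154, p(58)=715220, p(59)=831820, p(60)=966467, p(61)=1121505, p(62)=1300156, p(63)=1505499, p(64)=1741630, p(65)=2012558, p(66)=2323520, p(67)=2679689, p(68)=3087735, p(69)=3554345, p(70)=4087968, p(71)=4697205, p(72)=5392783, p(73)=6185689, p(74)=7089500, p(75)=8118264, p(76)=9289091, p(77)=10619863, p(78)=12132164, p(79)=13848650, p(80)=15796476, p(81)=18004327, p(82)=20506255, p(83)=23338469, p(84)=26543660, p(85)=30167357, p(86)=34262962, p(87)=38887673, p(88)=44108109, p(89)=49995925, p(90)=56634173, p(91)=64112359, p(92)=72533807, p(93)=82010177, p(94)=92669720, p(95)=104651419, p(96)=118114304, p(97)=133230930, p(98)=150198136, p(99)=169229875, p(100)=190569292, p(101)=214481126, p(102)=241265379, p(103)=271248950, p(104)=304801365, p(105)=342325709, p(106)=384276336, p(107)=431149389, p(108)=483502844, p(109)=541946240, p(110)=607163746, p(111)=679903203, p(112)=761002156, p(113)=851376628, p(114)=952050665, p(115)=1064144451, p(116)=1188908248, p(117)=1327710076, p(118)=1482074143, p(119)=1653668665, p(120)=1844349560, p(121)=2056148051, p(122)=2291320912, p(123)=2552338241, p(124)=2841940500, p(125)=3163127352, p(126)=3519222692, p(127)=3913864295, p(128)=4351078600, p(129)=4835271870, p(130)=5371315400, p(131)=5964539504.
Final step: p(132) = p(131) + p(130) - p(127) - p(125) + p(120) + p(117) - p(110) - p(106) + p(97) + p(92) - p(81) - p(75) + p(62) + p(55) - p(40) - p(32) + p(15) + p(6)
= 5964539504 + 5371315400 - 3913864295 - 3163127352 + 1844349560 + 1327710076 - 607163746 - 384276336 + 133230930 + 72533807 - 18004327 - 8118264 + 1300156 + 451276 - 37338 - 8349 + 176 + 11
= 6620830889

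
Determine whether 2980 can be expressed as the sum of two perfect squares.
8² + 54² (a=8, b=54)

Factorization: 2980 = 2^2 × 5 × 149
By Fermat: n is sum of two squares iff every prime p ≡ 3 (mod 4) appears to even power.
All primes ≡ 3 (mod 4) appear to even power.
Search a = 0, 1, 2, … for 2980 - a² a perfect square: first hit at a = 8: 2980 - 64 = 2916 = 54².
2980 = 8² + 54² = 64 + 2916 ✓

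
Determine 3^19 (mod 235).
112

Repeated squaring. Binary of 19 = 10011.
3^1 ≡ 3 (mod 235); 3^2 ≡ 9 (mod 235); 3^4 ≡ 81 (mod 235); 3^8 ≡ 216 (mod 235); 3^16 ≡ 126 (mod 235)
3^19 = 3^1 × 3^2 × 3^16 ≡ 112 (mod 235)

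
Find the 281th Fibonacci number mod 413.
34

Matrix identity: Q^n = [[F_(n+1), F_n], [F_n, F_(n-1)]] with Q = [[1,1],[1,0]].
n = 281 = 100011001₂. Square-and-multiply, entries mod 413:
Q^1 = [[1,1],[1,0]]
Q^2 = (Q^1)² = [[2,1],[1,1]]
Q^4 = (Q^2)² = [[5,3],[3,2]]
Q^8 = (Q^4)² = [[34,21],[21,13]]
Q^17 = (Q^8)²·Q = [[106,358],[358,161]]
Q^35 = (Q^17)²·Q = [[402,219],[219,183]]
Q^70 = (Q^35)² = [[174,85],[85,89]]
Q^140 = (Q^70)² = [[331,53],[53,278]]
Q^281 = (Q^140)²·Q = [[97,34],[34,63]]
F_281 mod 413 = Q^281[0][1] = 34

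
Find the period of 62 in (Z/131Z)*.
13

131 is prime, so ord(62) divides φ(131) = 130.
Divisors of 130: 1, 2, 5, 10, 13, 26, 65, 130.
Repeated squaring: 62^1 ≡ 62, 62^2 ≡ 45, 62^4 ≡ 60, 62^8 ≡ 63, 62^16 ≡ 39, 62^32 ≡ 80, 62^64 ≡ 112, 62^128 ≡ 99 (mod 131).
Test 62^d mod 131 for each divisor d in increasing order:
62^1 ≡ 62
62^2 ≡ 45
62^5 = 62^4·62^1 ≡ 52
62^10 = 62^8·62^2 ≡ 84
62^13 = 62^8·62^4·62^1 ≡ 1  ← first divisor giving 1
The order is 13.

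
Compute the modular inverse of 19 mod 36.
19

gcd(19, 36) = 1, so the inverse exists.
Extended Euclidean algorithm on (36, 19):
36 = 1 × 19 + 17  ⟹  17 = (1)·36 + (-1)·19
19 = 1 × 17 + 2  ⟹  2 = (-1)·36 + (2)·19
17 = 8 × 2 + 1  ⟹  1 = (9)·36 + (-17)·19
So (-17)·19 ≡ 1 (mod 36), i.e. 19^(-1) ≡ -17 ≡ 19 (mod 36).
Check: 19 × 19 = 361 ≡ 1 (mod 36)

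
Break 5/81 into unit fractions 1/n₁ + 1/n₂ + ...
1/17 + 1/345 + 1/158355

Greedy algorithm:
5/81: ceiling(81/5) = 17, use 1/17
4/1377: ceiling(1377/4) = 345, use 1/345
1/158355: ceiling(158355/1) = 158355, use 1/158355
Result: 5/81 = 1/17 + 1/345 + 1/158355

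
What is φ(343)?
294

343 = 7^3
φ(n) = n × ∏(1 - 1/p) for each prime p dividing n
φ(343) = 343 × (1 - 1/7) = 294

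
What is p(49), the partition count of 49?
173525

p(n) counts ways to write n as a sum of positive integers (order ignored).
Euler's pentagonal recurrence: p(k) = p(k-1) + p(k-2) - p(k-5) - p(k-7) + p(k-12) + p(k-15) - ... (offsets j(3j∓1)/2, signs ++--, p(0)=1, p(<0)=0).
DP table for k = 0..48: p(0)=1, p(1)=1, p(2)=2, p(3)=3, p(4)=5, p(5)=7, p(6)=11, p(7)=15, p(8)=22, p(9)=30, p(10)=42, p(11)=56, p(12)=77, p(13)=101, p(14)=135, p(15)=176, p(16)=231, p(17)=297, p(18)=385, p(19)=490, p(20)=627, p(21)=792, p(22)=1002, p(23)=1255, p(24)=1575, p(25)=1958, p(26)=2436, p(27)=3010, p(28)=3718, p(29)=4565, p(30)=5604, p(31)=6842, p(32)=8349, p(33)=10143, p(34)=12310, p(35)=14883, p(36)=17977, p(37)=21637, p(38)=26015, p(39)=31185, p(40)=37338, p(41)=44583, p(42)=53174, p(43)=63261, p(44)=75175, p(45)=89134, p(46)=105558, p(47)=124754, p(48)=147273.
Final step: p(49) = p(48) + p(47) - p(44) - p(42) + p(37) + p(34) - p(27) - p(23) + p(14) + p(9)
= 147273 + 124754 - 75175 - 53174 + 21637 + 12310 - 3010 - 1255 + 135 + 30
= 173525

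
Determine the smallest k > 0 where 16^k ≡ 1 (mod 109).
9

109 is prime, so ord(16) divides φ(109) = 108.
Divisors of 108: 1, 2, 3, 4, 6, 9, 12, 18, 27, 36, 54, 108.
Repeated squaring: 16^1 ≡ 16, 16^2 ≡ 38, 16^4 ≡ 27, 16^8 ≡ 75, 16^16 ≡ 66, 16^32 ≡ 105, 16^64 ≡ 16 (mod 109).
Test 16^d mod 109 for each divisor d in increasing order:
16^1 ≡ 16
16^2 ≡ 38
16^3 = 16^2·16^1 ≡ 63
16^4 ≡ 27
16^6 = 16^4·16^2 ≡ 45
16^9 = 16^8·16^1 ≡ 1  ← first divisor giving 1
The order is 9.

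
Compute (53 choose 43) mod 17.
0

Using Lucas' theorem:
Write n=53 and k=43 in base 17:
n in base 17: [3, 2]
k in base 17: [2, 9]
C(53,43) mod 17 = ∏ C(n_i, k_i) mod 17
Digit binomials (mod 17): C(3,2) = 3; C(2,9) = 0 (k_i > n_i)
Product: 3 × 0 = 0 ≡ 0 (mod 17)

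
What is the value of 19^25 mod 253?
120

Repeated squaring. Binary of 25 = 11001.
19^1 ≡ 19 (mod 253); 19^2 ≡ 108 (mod 253); 19^4 ≡ 26 (mod 253); 19^8 ≡ 170 (mod 253); 19^16 ≡ 58 (mod 253)
19^25 = 19^1 × 19^8 × 19^16 ≡ 120 (mod 253)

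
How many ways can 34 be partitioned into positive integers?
12310

p(n) counts ways to write n as a sum of positive integers (order ignored).
Euler's pentagonal recurrence: p(k) = p(k-1) + p(k-2) - p(k-5) - p(k-7) + p(k-12) + p(k-15) - ... (offsets j(3j∓1)/2, signs ++--, p(0)=1, p(<0)=0).
DP table for k = 0..33: p(0)=1, p(1)=1, p(2)=2, p(3)=3, p(4)=5, p(5)=7, p(6)=11, p(7)=15, p(8)=22, p(9)=30, p(10)=42, p(11)=56, p(12)=77, p(13)=101, p(14)=135, p(15)=176, p(16)=231, p(17)=297, p(18)=385, p(19)=490, p(20)=627, p(21)=792, p(22)=1002, p(23)=1255, p(24)=1575, p(25)=1958, p(26)=2436, p(27)=3010, p(28)=3718, p(29)=4565, p(30)=5604, p(31)=6842, p(32)=8349, p(33)=10143.
Final step: p(34) = p(33) + p(32) - p(29) - p(27) + p(22) + p(19) - p(12) - p(8)
= 10143 + 8349 - 4565 - 3010 + 1002 + 490 - 77 - 22
= 12310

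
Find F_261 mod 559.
346

Matrix identity: Q^n = [[F_(n+1), F_n], [F_n, F_(n-1)]] with Q = [[1,1],[1,0]].
n = 261 = 100000101₂. Square-and-multiply, entries mod 559:
Q^1 = [[1,1],[1,0]]
Q^2 = (Q^1)² = [[2,1],[1,1]]
Q^4 = (Q^2)² = [[5,3],[3,2]]
Q^8 = (Q^4)² = [[34,21],[21,13]]
Q^16 = (Q^8)² = [[479,428],[428,51]]
Q^32 = (Q^16)² = [[83,445],[445,197]]
Q^65 = (Q^32)²·Q = [[263,320],[320,502]]
Q^130 = (Q^65)² = [[515,517],[517,557]]
Q^261 = (Q^130)²·Q = [[42,346],[346,255]]
F_261 mod 559 = Q^261[0][1] = 346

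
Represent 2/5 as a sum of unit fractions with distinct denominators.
1/3 + 1/15

Greedy algorithm:
2/5: ceiling(5/2) = 3, use 1/3
1/15: ceiling(15/1) = 15, use 1/15
Result: 2/5 = 1/3 + 1/15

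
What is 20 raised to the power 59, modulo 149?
61

Repeated squaring. Binary of 59 = 111011.
20^1 ≡ 20 (mod 149); 20^2 ≡ 102 (mod 149); 20^4 ≡ 123 (mod 149); 20^8 ≡ 80 (mod 149); 20^16 ≡ 142 (mod 149); 20^32 ≡ 49 (mod 149)
20^59 = 20^1 × 20^2 × 20^8 × 20^16 × 20^32 ≡ 61 (mod 149)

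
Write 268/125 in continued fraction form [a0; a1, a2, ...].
[2; 6, 1, 17]

Euclidean algorithm steps:
268 = 2 × 125 + 18
125 = 6 × 18 + 17
18 = 1 × 17 + 1
17 = 17 × 1 + 0
Continued fraction: [2; 6, 1, 17]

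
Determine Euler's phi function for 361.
342

361 = 19^2
φ(n) = n × ∏(1 - 1/p) for each prime p dividing n
φ(361) = 361 × (1 - 1/19) = 342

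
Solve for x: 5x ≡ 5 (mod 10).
x ≡ 1 (mod 2)

gcd(5, 10) = 5, which divides 5, so solutions exist.
Divide through by 5: x ≡ 1 (mod 2).
The coefficient of x is now 1, so x ≡ 1 (mod 2).
Check: 5 × 1 = 5 ≡ 5 (mod 10).
x ≡ 1 (mod 2), giving 5 solutions mod 10.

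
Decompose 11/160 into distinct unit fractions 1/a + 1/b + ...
1/15 + 1/480

Greedy algorithm:
11/160: ceiling(160/11) = 15, use 1/15
1/480: ceiling(480/1) = 480, use 1/480
Result: 11/160 = 1/15 + 1/480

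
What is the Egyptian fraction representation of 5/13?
1/3 + 1/20 + 1/780

Greedy algorithm:
5/13: ceiling(13/5) = 3, use 1/3
2/39: ceiling(39/2) = 20, use 1/20
1/780: ceiling(780/1) = 780, use 1/780
Result: 5/13 = 1/3 + 1/20 + 1/780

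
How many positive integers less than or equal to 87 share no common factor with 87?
56

87 = 3 × 29
φ(n) = n × ∏(1 - 1/p) for each prime p dividing n
φ(87) = 87 × (1 - 1/3) × (1 - 1/29) = 56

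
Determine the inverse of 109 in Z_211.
151

gcd(109, 211) = 1, so the inverse exists.
Extended Euclidean algorithm on (211, 109):
211 = 1 × 109 + 102  ⟹  102 = (1)·211 + (-1)·109
109 = 1 × 102 + 7  ⟹  7 = (-1)·211 + (2)·109
102 = 14 × 7 + 4  ⟹  4 = (15)·211 + (-29)·109
7 = 1 × 4 + 3  ⟹  3 = (-16)·211 + (31)·109
4 = 1 × 3 + 1  ⟹  1 = (31)·211 + (-60)·109
So (-60)·109 ≡ 1 (mod 211), i.e. 109^(-1) ≡ -60 ≡ 151 (mod 211).
Check: 109 × 151 = 16459 ≡ 1 (mod 211)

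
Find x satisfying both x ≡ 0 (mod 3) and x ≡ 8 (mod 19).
27

Using Chinese Remainder Theorem:
M = 3 × 19 = 57
M1 = 19, M2 = 3
y1 = 19^(-1) mod 3 = 1
y2 = 3^(-1) mod 19 = 13
x = (0×19×1 + 8×3×13) mod 57 = 27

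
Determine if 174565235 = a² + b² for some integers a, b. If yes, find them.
Not possible

Factorization: 174565235 = 5 × 13 × 139^3
By Fermat: n is sum of two squares iff every prime p ≡ 3 (mod 4) appears to even power.
Prime(s) ≡ 3 (mod 4) with odd exponent: [(139, 3)]
Therefore 174565235 cannot be expressed as a² + b².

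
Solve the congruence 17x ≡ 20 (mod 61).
x ≡ 55 (mod 61)

gcd(17, 61) = 1, which divides 20, so solutions exist.
Find 17^(-1) mod 61 by the extended Euclidean algorithm:
61 = 3 × 17 + 10  ⟹  10 = (1)·61 + (-3)·17
17 = 1 × 10 + 7  ⟹  7 = (-1)·61 + (4)·17
10 = 1 × 7 + 3  ⟹  3 = (2)·61 + (-7)·17
7 = 2 × 3 + 1  ⟹  1 = (-5)·61 + (18)·17
So (18)·17 ≡ 1 (mod 61), i.e. 17^(-1) ≡ 18 (mod 61).
x ≡ 18 × 20 = 360 ≡ 55 (mod 61).
Check: 17 × 55 = 935 ≡ 20 (mod 61).
Unique solution: x ≡ 55 (mod 61)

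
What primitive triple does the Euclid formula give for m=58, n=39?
(1843, 4524, 4885)

Euclid's formula: a = m² - n², b = 2mn, c = m² + n²
m = 58, n = 39
a = 58² - 39² = 3364 - 1521 = 1843
b = 2 × 58 × 39 = 4524
c = 58² + 39² = 3364 + 1521 = 4885
Verification: 1843² + 4524² = 3396649 + 20466576 = 23863225 = 4885² ✓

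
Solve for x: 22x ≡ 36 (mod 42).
x ≡ 15 (mod 21)

gcd(22, 42) = 2, which divides 36, so solutions exist.
Divide through by 2: 11x ≡ 18 (mod 21).
Find 11^(-1) mod 21 by the extended Euclidean algorithm:
21 = 1 × 11 + 10  ⟹  10 = (1)·21 + (-1)·11
11 = 1 × 10 + 1  ⟹  1 = (-1)·21 + (2)·11
So (2)·11 ≡ 1 (mod 21), i.e. 11^(-1) ≡ 2 (mod 21).
x ≡ 2 × 18 = 36 ≡ 15 (mod 21).
Check: 22 × 15 = 330 ≡ 36 (mod 42).
x ≡ 15 (mod 21), giving 2 solutions mod 42.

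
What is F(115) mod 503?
215

Matrix identity: Q^n = [[F_(n+1), F_n], [F_n, F_(n-1)]] with Q = [[1,1],[1,0]].
n = 115 = 1110011₂. Square-and-multiply, entries mod 503:
Q^1 = [[1,1],[1,0]]
Q^3 = (Q^1)²·Q = [[3,2],[2,1]]
Q^7 = (Q^3)²·Q = [[21,13],[13,8]]
Q^14 = (Q^7)² = [[107,377],[377,233]]
Q^28 = (Q^14)² = [[163,418],[418,248]]
Q^57 = (Q^28)²·Q = [[368,93],[93,275]]
Q^115 = (Q^57)²·Q = [[157,215],[215,445]]
F_115 mod 503 = Q^115[0][1] = 215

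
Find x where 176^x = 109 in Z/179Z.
21

Baby-step giant-step with step n = ⌈√179⌉ = 14.
Baby steps 176^j mod 179 (j:value) for j=0..13: 0:1, 1:176, 2:9, 3:152, 4:81, 5:115, 6:13, 7:140, 8:117, 9:7, 10:158, 11:63, 12:169, 13:30.
Giant-step multiplier: 176^(-14) ≡ 176^(178-14) = 176^164 ≡ 177 (mod 179).
Giant steps γ_i = 109·177^i mod 179: γ_0=109, γ_1=140 (in table at j=7).
x = i·n + j = 1·14 + 7 = 21.
Check: 176^21 ≡ 109 (mod 179).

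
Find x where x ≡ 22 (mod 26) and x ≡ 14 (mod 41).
178

Using Chinese Remainder Theorem:
M = 26 × 41 = 1066
M1 = 41, M2 = 26
y1 = 41^(-1) mod 26 = 7
y2 = 26^(-1) mod 41 = 30
x = (22×41×7 + 14×26×30) mod 1066 = 178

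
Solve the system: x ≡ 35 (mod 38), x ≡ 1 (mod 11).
111

Using Chinese Remainder Theorem:
M = 38 × 11 = 418
M1 = 11, M2 = 38
y1 = 11^(-1) mod 38 = 7
y2 = 38^(-1) mod 11 = 9
x = (35×11×7 + 1×38×9) mod 418 = 111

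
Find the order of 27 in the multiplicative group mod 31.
10

31 is prime, so ord(27) divides φ(31) = 30.
Divisors of 30: 1, 2, 3, 5, 6, 10, 15, 30.
Repeated squaring: 27^1 ≡ 27, 27^2 ≡ 16, 27^4 ≡ 8, 27^8 ≡ 2, 27^16 ≡ 4 (mod 31).
Test 27^d mod 31 for each divisor d in increasing order:
27^1 ≡ 27
27^2 ≡ 16
27^3 = 27^2·27^1 ≡ 29
27^5 = 27^4·27^1 ≡ 30
27^6 = 27^4·27^2 ≡ 4
27^10 = 27^8·27^2 ≡ 1  ← first divisor giving 1
The order is 10.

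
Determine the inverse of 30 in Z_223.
171

gcd(30, 223) = 1, so the inverse exists.
Extended Euclidean algorithm on (223, 30):
223 = 7 × 30 + 13  ⟹  13 = (1)·223 + (-7)·30
30 = 2 × 13 + 4  ⟹  4 = (-2)·223 + (15)·30
13 = 3 × 4 + 1  ⟹  1 = (7)·223 + (-52)·30
So (-52)·30 ≡ 1 (mod 223), i.e. 30^(-1) ≡ -52 ≡ 171 (mod 223).
Check: 30 × 171 = 5130 ≡ 1 (mod 223)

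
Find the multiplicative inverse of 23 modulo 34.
3

gcd(23, 34) = 1, so the inverse exists.
Extended Euclidean algorithm on (34, 23):
34 = 1 × 23 + 11  ⟹  11 = (1)·34 + (-1)·23
23 = 2 × 11 + 1  ⟹  1 = (-2)·34 + (3)·23
So (3)·23 ≡ 1 (mod 34), i.e. 23^(-1) ≡ 3 (mod 34).
Check: 23 × 3 = 69 ≡ 1 (mod 34)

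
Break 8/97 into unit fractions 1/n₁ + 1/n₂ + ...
1/13 + 1/181 + 1/38041 + 1/1736503177 + 1/3769304102927363485 + 1/18943537893793408504192074528154430149 + 1/538286441900380211365817285104907086347439746130226973253778132494225813153 + 1/579504587067542801713103191859918608251030291952195423583529357653899418686342360361798689053273749372615043661810228371898539583862011424993909789665

Greedy algorithm:
8/97: ceiling(97/8) = 13, use 1/13
7/1261: ceiling(1261/7) = 181, use 1/181
6/228241: ceiling(228241/6) = 38041, use 1/38041
5/8682515881: ceiling(8682515881/5) = 1736503177, use 1/1736503177
4/15077216411709453937: ceiling(15077216411709453937/4) = 3769304102927363485, use 1/3769304102927363485
3/56830613681380225512576223584463290445: ceiling(56830613681380225512576223584463290445/3) = 18943537893793408504192074528154430149, use 1/18943537893793408504192074528154430149
2/1076572883800760422731634570209814172694879492260453946507556264988451626305: ceiling(1076572883800760422731634570209814172694879492260453946507556264988451626305/2) = 538286441900380211365817285104907086347439746130226973253778132494225813153, use 1/538286441900380211365817285104907086347439746130226973253778132494225813153
1/579504587067542801713103191859918608251030291952195423583529357653899418686342360361798689053273749372615043661810228371898539583862011424993909789665: ceiling(579504587067542801713103191859918608251030291952195423583529357653899418686342360361798689053273749372615043661810228371898539583862011424993909789665/1) = 579504587067542801713103191859918608251030291952195423583529357653899418686342360361798689053273749372615043661810228371898539583862011424993909789665, use 1/579504587067542801713103191859918608251030291952195423583529357653899418686342360361798689053273749372615043661810228371898539583862011424993909789665
Result: 8/97 = 1/13 + 1/181 + 1/38041 + 1/1736503177 + 1/3769304102927363485 + 1/18943537893793408504192074528154430149 + 1/538286441900380211365817285104907086347439746130226973253778132494225813153 + 1/579504587067542801713103191859918608251030291952195423583529357653899418686342360361798689053273749372615043661810228371898539583862011424993909789665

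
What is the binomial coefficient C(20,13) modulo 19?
0

Using Lucas' theorem:
Write n=20 and k=13 in base 19:
n in base 19: [1, 1]
k in base 19: [0, 13]
C(20,13) mod 19 = ∏ C(n_i, k_i) mod 19
Digit binomials (mod 19): C(1,0) = 1; C(1,13) = 0 (k_i > n_i)
Product: 1 × 0 = 0 ≡ 0 (mod 19)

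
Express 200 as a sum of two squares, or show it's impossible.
2² + 14² (a=2, b=14)

Factorization: 200 = 2^3 × 5^2
By Fermat: n is sum of two squares iff every prime p ≡ 3 (mod 4) appears to even power.
All primes ≡ 3 (mod 4) appear to even power.
Search a = 0, 1, 2, … for 200 - a² a perfect square: first hit at a = 2: 200 - 4 = 196 = 14².
200 = 2² + 14² = 4 + 196 ✓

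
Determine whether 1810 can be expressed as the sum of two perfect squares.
17² + 39² (a=17, b=39)

Factorization: 1810 = 2 × 5 × 181
By Fermat: n is sum of two squares iff every prime p ≡ 3 (mod 4) appears to even power.
All primes ≡ 3 (mod 4) appear to even power.
Search a = 0, 1, 2, … for 1810 - a² a perfect square: first hit at a = 17: 1810 - 289 = 1521 = 39².
1810 = 17² + 39² = 289 + 1521 ✓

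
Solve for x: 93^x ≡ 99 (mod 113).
52

Baby-step giant-step with step n = ⌈√113⌉ = 11.
Baby steps 93^j mod 113 (j:value) for j=0..10: 0:1, 1:93, 2:61, 3:23, 4:105, 5:47, 6:77, 7:42, 8:64, 9:76, 10:62.
Giant-step multiplier: 93^(-11) ≡ 93^(112-11) = 93^101 ≡ 38 (mod 113).
Giant steps γ_i = 99·38^i mod 113: γ_0=99, γ_1=33, γ_2=11, γ_3=79, γ_4=64 (in table at j=8).
x = i·n + j = 4·11 + 8 = 52.
Check: 93^52 ≡ 99 (mod 113).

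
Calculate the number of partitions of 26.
2436

p(n) counts ways to write n as a sum of positive integers (order ignored).
Euler's pentagonal recurrence: p(k) = p(k-1) + p(k-2) - p(k-5) - p(k-7) + p(k-12) + p(k-15) - ... (offsets j(3j∓1)/2, signs ++--, p(0)=1, p(<0)=0).
DP table for k = 0..25: p(0)=1, p(1)=1, p(2)=2, p(3)=3, p(4)=5, p(5)=7, p(6)=11, p(7)=15, p(8)=22, p(9)=30, p(10)=42, p(11)=56, p(12)=77, p(13)=101, p(14)=135, p(15)=176, p(16)=231, p(17)=297, p(18)=385, p(19)=490, p(20)=627, p(21)=792, p(22)=1002, p(23)=1255, p(24)=1575, p(25)=1958.
Final step: p(26) = p(25) + p(24) - p(21) - p(19) + p(14) + p(11) - p(4) - p(0)
= 1958 + 1575 - 792 - 490 + 135 + 56 - 5 - 1
= 2436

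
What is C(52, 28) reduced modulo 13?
0

Using Lucas' theorem:
Write n=52 and k=28 in base 13:
n in base 13: [4, 0]
k in base 13: [2, 2]
C(52,28) mod 13 = ∏ C(n_i, k_i) mod 13
Digit binomials (mod 13): C(4,2) = 6; C(0,2) = 0 (k_i > n_i)
Product: 6 × 0 = 0 ≡ 0 (mod 13)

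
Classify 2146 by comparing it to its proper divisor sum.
deficient

Proper divisors of 2146: sum = 1 + 2 + 29 + 37 + 58 + 74 + 1073 = 1274
Since 1274 < 2146, 2146 is deficient.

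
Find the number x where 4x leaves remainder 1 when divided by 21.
16

gcd(4, 21) = 1, so the inverse exists.
Extended Euclidean algorithm on (21, 4):
21 = 5 × 4 + 1  ⟹  1 = (1)·21 + (-5)·4
So (-5)·4 ≡ 1 (mod 21), i.e. 4^(-1) ≡ -5 ≡ 16 (mod 21).
Check: 4 × 16 = 64 ≡ 1 (mod 21)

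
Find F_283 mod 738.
617

Matrix identity: Q^n = [[F_(n+1), F_n], [F_n, F_(n-1)]] with Q = [[1,1],[1,0]].
n = 283 = 100011011₂. Square-and-multiply, entries mod 738:
Q^1 = [[1,1],[1,0]]
Q^2 = (Q^1)² = [[2,1],[1,1]]
Q^4 = (Q^2)² = [[5,3],[3,2]]
Q^8 = (Q^4)² = [[34,21],[21,13]]
Q^17 = (Q^8)²·Q = [[370,121],[121,249]]
Q^35 = (Q^17)²·Q = [[612,251],[251,361]]
Q^70 = (Q^35)² = [[649,683],[683,704]]
Q^141 = (Q^70)²·Q = [[737,614],[614,123]]
Q^283 = (Q^141)²·Q = [[249,617],[617,370]]
F_283 mod 738 = Q^283[0][1] = 617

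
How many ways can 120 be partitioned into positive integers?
1844349560

p(n) counts ways to write n as a sum of positive integers (order ignored).
Euler's pentagonal recurrence: p(k) = p(k-1) + p(k-2) - p(k-5) - p(k-7) + p(k-12) + p(k-15) - ... (offsets j(3j∓1)/2, signs ++--, p(0)=1, p(<0)=0).
DP table for k = 0..119: p(0)=1, p(1)=1, p(2)=2, p(3)=3, p(4)=5, p(5)=7, p(6)=11, p(7)=15, p(8)=22, p(9)=30, p(10)=42, p(11)=56, p(12)=77, p(13)=101, p(14)=135, p(15)=176, p(16)=231, p(17)=297, p(18)=385, p(19)=490, p(20)=627, p(21)=792, p(22)=1002, p(23)=1255, p(24)=1575, p(25)=1958, p(26)=2436, p(27)=3010, p(28)=3718, p(29)=4565, p(30)=5604, p(31)=6842, p(32)=8349, p(33)=10143, p(34)=12310, p(35)=14883, p(36)=17977, p(37)=21637, p(38)=26015, p(39)=31185, p(40)=37338, p(41)=44583, p(42)=53174, p(43)=63261, p(44)=75175, p(45)=89134, p(46)=105558, p(47)=124754, p(48)=147273, p(49)=173525, p(50)=204226, p(51)=239943, p(52)=281589, p(53)=329931, p(54)=386155, p(55)=451276, p(56)=526823, p(57)=614154, p(58)=715220, p(59)=831820, p(60)=966467, p(61)=1121505, p(62)=1300156, p(63)=1505499, p(64)=1741630, p(65)=2012558, p(66)=2323520, p(67)=2679689, p(68)=3087735, p(69)=3554345, p(70)=4087968, p(71)=4697205, p(72)=5392783, p(73)=6185689, p(74)=7089500, p(75)=8118264, p(76)=9289091, p(77)=10619863, p(78)=12132164, p(79)=13848650, p(80)=15796476, p(81)=18004327, p(82)=20506255, p(83)=23338469, p(84)=26543660, p(85)=30167357, p(86)=34262962, p(87)=38887673, p(88)=44108109, p(89)=49995925, p(90)=56634173, p(91)=64112359, p(92)=72533807, p(93)=82010177, p(94)=92669720, p(95)=104651419, p(96)=118114304, p(97)=133230930, p(98)=150198136, p(99)=169229875, p(100)=190569292, p(101)=214481126, p(102)=241265379, p(103)=271248950, p(104)=304801365, p(105)=342325709, p(106)=384276336, p(107)=431149389, p(108)=483502844, p(109)=541946240, p(110)=607163746, p(111)=679903203, p(112)=761002156, p(113)=851376628, p(114)=952050665, p(115)=1064144451, p(116)=1188908248, p(117)=1327710076, p(118)=1482074143, p(119)=1653668665.
Final step: p(120) = p(119) + p(118) - p(115) - p(113) + p(108) + p(105) - p(98) - p(94) + p(85) + p(80) - p(69) - p(63) + p(50) + p(43) - p(28) - p(20) + p(3)
= 1653668665 + 1482074143 - 1064144451 - 851376628 + 483502844 + 342325709 - 150198136 - 92669720 + 30167357 + 15796476 - 3554345 - 1505499 + 204226 + 63261 - 3718 - 627 + 3
= 1844349560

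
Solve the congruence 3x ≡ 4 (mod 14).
x ≡ 6 (mod 14)

gcd(3, 14) = 1, which divides 4, so solutions exist.
Find 3^(-1) mod 14 by the extended Euclidean algorithm:
14 = 4 × 3 + 2  ⟹  2 = (1)·14 + (-4)·3
3 = 1 × 2 + 1  ⟹  1 = (-1)·14 + (5)·3
So (5)·3 ≡ 1 (mod 14), i.e. 3^(-1) ≡ 5 (mod 14).
x ≡ 5 × 4 = 20 ≡ 6 (mod 14).
Check: 3 × 6 = 18 ≡ 4 (mod 14).
Unique solution: x ≡ 6 (mod 14)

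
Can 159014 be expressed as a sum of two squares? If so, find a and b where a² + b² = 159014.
Not possible

Factorization: 159014 = 2 × 43^3
By Fermat: n is sum of two squares iff every prime p ≡ 3 (mod 4) appears to even power.
Prime(s) ≡ 3 (mod 4) with odd exponent: [(43, 3)]
Therefore 159014 cannot be expressed as a² + b².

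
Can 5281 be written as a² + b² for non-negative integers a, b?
41² + 60² (a=41, b=60)

Factorization: 5281 = 5281
By Fermat: n is sum of two squares iff every prime p ≡ 3 (mod 4) appears to even power.
All primes ≡ 3 (mod 4) appear to even power.
Search a = 0, 1, 2, … for 5281 - a² a perfect square: first hit at a = 41: 5281 - 1681 = 3600 = 60².
5281 = 41² + 60² = 1681 + 3600 ✓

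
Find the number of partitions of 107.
431149389

p(n) counts ways to write n as a sum of positive integers (order ignored).
Euler's pentagonal recurrence: p(k) = p(k-1) + p(k-2) - p(k-5) - p(k-7) + p(k-12) + p(k-15) - ... (offsets j(3j∓1)/2, signs ++--, p(0)=1, p(<0)=0).
DP table for k = 0..106: p(0)=1, p(1)=1, p(2)=2, p(3)=3, p(4)=5, p(5)=7, p(6)=11, p(7)=15, p(8)=22, p(9)=30, p(10)=42, p(11)=56, p(12)=77, p(13)=101, p(14)=135, p(15)=176, p(16)=231, p(17)=297, p(18)=385, p(19)=490, p(20)=627, p(21)=792, p(22)=1002, p(23)=1255, p(24)=1575, p(25)=1958, p(26)=2436, p(27)=3010, p(28)=3718, p(29)=4565, p(30)=5604, p(31)=6842, p(32)=8349, p(33)=10143, p(34)=12310, p(35)=14883, p(36)=17977, p(37)=21637, p(38)=26015, p(39)=31185, p(40)=37338, p(41)=44583, p(42)=53174, p(43)=63261, p(44)=75175, p(45)=89134, p(46)=105558, p(47)=124754, p(48)=147273, p(49)=173525, p(50)=204226, p(51)=239943, p(52)=281589, p(53)=329931, p(54)=386155, p(55)=451276, p(56)=526823, p(57)=614154, p(58)=715220, p(59)=831820, p(60)=966467, p(61)=1121505, p(62)=1300156, p(63)=1505499, p(64)=1741630, p(65)=2012558, p(66)=2323520, p(67)=2679689, p(68)=3087735, p(69)=3554345, p(70)=4087968, p(71)=4697205, p(72)=5392783, p(73)=6185689, p(74)=7089500, p(75)=8118264, p(76)=9289091, p(77)=10619863, p(78)=12132164, p(79)=13848650, p(80)=15796476, p(81)=18004327, p(82)=20506255, p(83)=23338469, p(84)=26543660, p(85)=30167357, p(86)=34262962, p(87)=38887673, p(88)=44108109, p(89)=49995925, p(90)=56634173, p(91)=64112359, p(92)=72533807, p(93)=82010177, p(94)=92669720, p(95)=104651419, p(96)=118114304, p(97)=133230930, p(98)=150198136, p(99)=169229875, p(100)=190569292, p(101)=214481126, p(102)=241265379, p(103)=271248950, p(104)=304801365, p(105)=342325709, p(106)=384276336.
Final step: p(107) = p(106) + p(105) - p(102) - p(100) + p(95) + p(92) - p(85) - p(81) + p(72) + p(67) - p(56) - p(50) + p(37) + p(30) - p(15) - p(7)
= 384276336 + 342325709 - 241265379 - 190569292 + 104651419 + 72533807 - 30167357 - 18004327 + 5392783 + 2679689 - 526823 - 204226 + 21637 + 5604 - 176 - 15
= 431149389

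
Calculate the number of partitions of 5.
7

p(n) counts ways to write n as a sum of positive integers (order ignored).
Examples: 5; 4 + 1; 3 + 2; 3 + 1 + 1; 2 + 2 + 1; ... (7 total)
p(5) = 7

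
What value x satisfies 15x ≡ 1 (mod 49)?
36

gcd(15, 49) = 1, so the inverse exists.
Extended Euclidean algorithm on (49, 15):
49 = 3 × 15 + 4  ⟹  4 = (1)·49 + (-3)·15
15 = 3 × 4 + 3  ⟹  3 = (-3)·49 + (10)·15
4 = 1 × 3 + 1  ⟹  1 = (4)·49 + (-13)·15
So (-13)·15 ≡ 1 (mod 49), i.e. 15^(-1) ≡ -13 ≡ 36 (mod 49).
Check: 15 × 36 = 540 ≡ 1 (mod 49)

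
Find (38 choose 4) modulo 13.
1

Using Lucas' theorem:
Write n=38 and k=4 in base 13:
n in base 13: [2, 12]
k in base 13: [0, 4]
C(38,4) mod 13 = ∏ C(n_i, k_i) mod 13
Digit binomials (mod 13): C(2,0) = 1; C(12,4) = 495 ≡ 1
Product: 1 × 1 = 1 ≡ 1 (mod 13)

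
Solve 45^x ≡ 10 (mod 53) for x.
16

Baby-step giant-step with step n = ⌈√53⌉ = 8.
Baby steps 45^j mod 53 (j:value) for j=0..7: 0:1, 1:45, 2:11, 3:18, 4:15, 5:39, 6:6, 7:5.
Giant-step multiplier: 45^(-8) ≡ 45^(52-8) = 45^44 ≡ 49 (mod 53).
Giant steps γ_i = 10·49^i mod 53: γ_0=10, γ_1=13, γ_2=1 (in table at j=0).
x = i·n + j = 2·8 + 0 = 16.
Check: 45^16 ≡ 10 (mod 53).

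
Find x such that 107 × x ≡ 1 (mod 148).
83

gcd(107, 148) = 1, so the inverse exists.
Extended Euclidean algorithm on (148, 107):
148 = 1 × 107 + 41  ⟹  41 = (1)·148 + (-1)·107
107 = 2 × 41 + 25  ⟹  25 = (-2)·148 + (3)·107
41 = 1 × 25 + 16  ⟹  16 = (3)·148 + (-4)·107
25 = 1 × 16 + 9  ⟹  9 = (-5)·148 + (7)·107
16 = 1 × 9 + 7  ⟹  7 = (8)·148 + (-11)·107
9 = 1 × 7 + 2  ⟹  2 = (-13)·148 + (18)·107
7 = 3 × 2 + 1  ⟹  1 = (47)·148 + (-65)·107
So (-65)·107 ≡ 1 (mod 148), i.e. 107^(-1) ≡ -65 ≡ 83 (mod 148).
Check: 107 × 83 = 8881 ≡ 1 (mod 148)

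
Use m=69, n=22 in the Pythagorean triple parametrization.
(4277, 3036, 5245)

Euclid's formula: a = m² - n², b = 2mn, c = m² + n²
m = 69, n = 22
a = 69² - 22² = 4761 - 484 = 4277
b = 2 × 69 × 22 = 3036
c = 69² + 22² = 4761 + 484 = 5245
Verification: 4277² + 3036² = 18292729 + 9217296 = 27510025 = 5245² ✓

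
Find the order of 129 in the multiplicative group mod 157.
4

157 is prime, so ord(129) divides φ(157) = 156.
Divisors of 156: 1, 2, 3, 4, 6, 12, 13, 26, 39, 52, 78, 156.
Repeated squaring: 129^1 ≡ 129, 129^2 ≡ 156, 129^4 ≡ 1, 129^8 ≡ 1, 129^16 ≡ 1, 129^32 ≡ 1, 129^64 ≡ 1, 129^128 ≡ 1 (mod 157).
Test 129^d mod 157 for each divisor d in increasing order:
129^1 ≡ 129
129^2 ≡ 156
129^3 = 129^2·129^1 ≡ 28
129^4 ≡ 1  ← first divisor giving 1
The order is 4.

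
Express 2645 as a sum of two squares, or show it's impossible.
23² + 46² (a=23, b=46)

Factorization: 2645 = 5 × 23^2
By Fermat: n is sum of two squares iff every prime p ≡ 3 (mod 4) appears to even power.
All primes ≡ 3 (mod 4) appear to even power.
Search a = 0, 1, 2, … for 2645 - a² a perfect square: first hit at a = 23: 2645 - 529 = 2116 = 46².
2645 = 23² + 46² = 529 + 2116 ✓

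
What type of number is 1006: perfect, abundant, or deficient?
deficient

Proper divisors of 1006: sum = 1 + 2 + 503 = 506
Since 506 < 1006, 1006 is deficient.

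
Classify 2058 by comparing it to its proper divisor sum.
abundant

Proper divisors of 2058: sum = 1 + 2 + 3 + 6 + 7 + 14 + 21 + 42 + 49 + 98 + 147 + 294 + 343 + 686 + 1029 = 2742
Since 2742 > 2058, 2058 is abundant.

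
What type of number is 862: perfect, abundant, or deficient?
deficient

Proper divisors of 862: sum = 1 + 2 + 431 = 434
Since 434 < 862, 862 is deficient.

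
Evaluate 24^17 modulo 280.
264

Repeated squaring. Binary of 17 = 10001.
24^1 ≡ 24 (mod 280); 24^2 ≡ 16 (mod 280); 24^4 ≡ 256 (mod 280); 24^8 ≡ 16 (mod 280); 24^16 ≡ 256 (mod 280)
24^17 = 24^1 × 24^16 ≡ 264 (mod 280)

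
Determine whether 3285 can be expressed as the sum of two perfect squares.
6² + 57² (a=6, b=57)

Factorization: 3285 = 3^2 × 5 × 73
By Fermat: n is sum of two squares iff every prime p ≡ 3 (mod 4) appears to even power.
All primes ≡ 3 (mod 4) appear to even power.
Search a = 0, 1, 2, … for 3285 - a² a perfect square: first hit at a = 6: 3285 - 36 = 3249 = 57².
3285 = 6² + 57² = 36 + 3249 ✓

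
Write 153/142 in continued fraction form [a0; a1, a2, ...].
[1; 12, 1, 10]

Euclidean algorithm steps:
153 = 1 × 142 + 11
142 = 12 × 11 + 10
11 = 1 × 10 + 1
10 = 10 × 1 + 0
Continued fraction: [1; 12, 1, 10]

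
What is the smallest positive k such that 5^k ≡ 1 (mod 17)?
16

17 is prime, so ord(5) divides φ(17) = 16.
Divisors of 16: 1, 2, 4, 8, 16.
Repeated squaring: 5^1 ≡ 5, 5^2 ≡ 8, 5^4 ≡ 13, 5^8 ≡ 16, 5^16 ≡ 1 (mod 17).
Test 5^d mod 17 for each divisor d in increasing order:
5^1 ≡ 5
5^2 ≡ 8
5^4 ≡ 13
5^8 ≡ 16
5^16 ≡ 1  ← first divisor giving 1
The order is 16.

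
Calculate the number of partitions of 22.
1002

p(n) counts ways to write n as a sum of positive integers (order ignored).
Euler's pentagonal recurrence: p(k) = p(k-1) + p(k-2) - p(k-5) - p(k-7) + p(k-12) + p(k-15) - ... (offsets j(3j∓1)/2, signs ++--, p(0)=1, p(<0)=0).
DP table for k = 0..21: p(0)=1, p(1)=1, p(2)=2, p(3)=3, p(4)=5, p(5)=7, p(6)=11, p(7)=15, p(8)=22, p(9)=30, p(10)=42, p(11)=56, p(12)=77, p(13)=101, p(14)=135, p(15)=176, p(16)=231, p(17)=297, p(18)=385, p(19)=490, p(20)=627, p(21)=792.
Final step: p(22) = p(21) + p(20) - p(17) - p(15) + p(10) + p(7) - p(0)
= 792 + 627 - 297 - 176 + 42 + 15 - 1
= 1002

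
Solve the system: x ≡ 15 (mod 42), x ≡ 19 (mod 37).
981

Using Chinese Remainder Theorem:
M = 42 × 37 = 1554
M1 = 37, M2 = 42
y1 = 37^(-1) mod 42 = 25
y2 = 42^(-1) mod 37 = 15
x = (15×37×25 + 19×42×15) mod 1554 = 981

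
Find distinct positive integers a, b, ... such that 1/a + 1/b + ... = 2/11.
1/6 + 1/66

Greedy algorithm:
2/11: ceiling(11/2) = 6, use 1/6
1/66: ceiling(66/1) = 66, use 1/66
Result: 2/11 = 1/6 + 1/66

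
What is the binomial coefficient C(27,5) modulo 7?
6

Using Lucas' theorem:
Write n=27 and k=5 in base 7:
n in base 7: [3, 6]
k in base 7: [0, 5]
C(27,5) mod 7 = ∏ C(n_i, k_i) mod 7
Digit binomials (mod 7): C(3,0) = 1; C(6,5) = 6
Product: 1 × 6 = 6 ≡ 6 (mod 7)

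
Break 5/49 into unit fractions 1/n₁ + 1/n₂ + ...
1/10 + 1/490

Greedy algorithm:
5/49: ceiling(49/5) = 10, use 1/10
1/490: ceiling(490/1) = 490, use 1/490
Result: 5/49 = 1/10 + 1/490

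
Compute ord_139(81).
69

139 is prime, so ord(81) divides φ(139) = 138.
Divisors of 138: 1, 2, 3, 6, 23, 46, 69, 138.
Repeated squaring: 81^1 ≡ 81, 81^2 ≡ 28, 81^4 ≡ 89, 81^8 ≡ 137, 81^16 ≡ 4, 81^32 ≡ 16, 81^64 ≡ 117, 81^128 ≡ 67 (mod 139).
Test 81^d mod 139 for each divisor d in increasing order:
81^1 ≡ 81
81^2 ≡ 28
81^3 = 81^2·81^1 ≡ 44
81^6 = 81^4·81^2 ≡ 129
81^23 = 81^16·81^4·81^2·81^1 ≡ 96
81^46 = 81^32·81^8·81^4·81^2 ≡ 42
81^69 = 81^64·81^4·81^1 ≡ 1  ← first divisor giving 1
The order is 69.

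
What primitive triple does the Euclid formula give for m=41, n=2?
(1677, 164, 1685)

Euclid's formula: a = m² - n², b = 2mn, c = m² + n²
m = 41, n = 2
a = 41² - 2² = 1681 - 4 = 1677
b = 2 × 41 × 2 = 164
c = 41² + 2² = 1681 + 4 = 1685
Verification: 1677² + 164² = 2812329 + 26896 = 2839225 = 1685² ✓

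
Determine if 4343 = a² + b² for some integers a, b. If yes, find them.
Not possible

Factorization: 4343 = 43 × 101
By Fermat: n is sum of two squares iff every prime p ≡ 3 (mod 4) appears to even power.
Prime(s) ≡ 3 (mod 4) with odd exponent: [(43, 1)]
Therefore 4343 cannot be expressed as a² + b².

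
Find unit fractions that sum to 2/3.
1/2 + 1/6

Greedy algorithm:
2/3: ceiling(3/2) = 2, use 1/2
1/6: ceiling(6/1) = 6, use 1/6
Result: 2/3 = 1/2 + 1/6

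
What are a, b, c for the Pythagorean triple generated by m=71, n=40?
(3441, 5680, 6641)

Euclid's formula: a = m² - n², b = 2mn, c = m² + n²
m = 71, n = 40
a = 71² - 40² = 5041 - 1600 = 3441
b = 2 × 71 × 40 = 5680
c = 71² + 40² = 5041 + 1600 = 6641
Verification: 3441² + 5680² = 11840481 + 32262400 = 44102881 = 6641² ✓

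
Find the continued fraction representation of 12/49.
[0; 4, 12]

Euclidean algorithm steps:
12 = 0 × 49 + 12
49 = 4 × 12 + 1
12 = 12 × 1 + 0
Continued fraction: [0; 4, 12]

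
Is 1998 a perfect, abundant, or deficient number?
abundant

Proper divisors of 1998: sum = 1 + 2 + 3 + 6 + 9 + 18 + 27 + 37 + 54 + 74 + 111 + 222 + 333 + 666 + 999 = 2562
Since 2562 > 1998, 1998 is abundant.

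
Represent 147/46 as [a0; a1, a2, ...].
[3; 5, 9]

Euclidean algorithm steps:
147 = 3 × 46 + 9
46 = 5 × 9 + 1
9 = 9 × 1 + 0
Continued fraction: [3; 5, 9]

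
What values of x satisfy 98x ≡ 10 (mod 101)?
x ≡ 64 (mod 101)

gcd(98, 101) = 1, which divides 10, so solutions exist.
Find 98^(-1) mod 101 by the extended Euclidean algorithm:
101 = 1 × 98 + 3  ⟹  3 = (1)·101 + (-1)·98
98 = 32 × 3 + 2  ⟹  2 = (-32)·101 + (33)·98
3 = 1 × 2 + 1  ⟹  1 = (33)·101 + (-34)·98
So (-34)·98 ≡ 1 (mod 101), i.e. 98^(-1) ≡ -34 ≡ 67 (mod 101).
x ≡ 67 × 10 = 670 ≡ 64 (mod 101).
Check: 98 × 64 = 6272 ≡ 10 (mod 101).
Unique solution: x ≡ 64 (mod 101)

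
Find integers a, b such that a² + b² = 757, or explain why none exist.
9² + 26² (a=9, b=26)

Factorization: 757 = 757
By Fermat: n is sum of two squares iff every prime p ≡ 3 (mod 4) appears to even power.
All primes ≡ 3 (mod 4) appear to even power.
Search a = 0, 1, 2, … for 757 - a² a perfect square: first hit at a = 9: 757 - 81 = 676 = 26².
757 = 9² + 26² = 81 + 676 ✓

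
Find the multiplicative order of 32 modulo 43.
14

43 is prime, so ord(32) divides φ(43) = 42.
Divisors of 42: 1, 2, 3, 6, 7, 14, 21, 42.
Repeated squaring: 32^1 ≡ 32, 32^2 ≡ 35, 32^4 ≡ 21, 32^8 ≡ 11, 32^16 ≡ 35, 32^32 ≡ 21 (mod 43).
Test 32^d mod 43 for each divisor d in increasing order:
32^1 ≡ 32
32^2 ≡ 35
32^3 = 32^2·32^1 ≡ 2
32^6 = 32^4·32^2 ≡ 4
32^7 = 32^4·32^2·32^1 ≡ 42
32^14 = 32^8·32^4·32^2 ≡ 1  ← first divisor giving 1
The order is 14.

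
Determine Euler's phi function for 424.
208

424 = 2^3 × 53
φ(n) = n × ∏(1 - 1/p) for each prime p dividing n
φ(424) = 424 × (1 - 1/2) × (1 - 1/53) = 208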